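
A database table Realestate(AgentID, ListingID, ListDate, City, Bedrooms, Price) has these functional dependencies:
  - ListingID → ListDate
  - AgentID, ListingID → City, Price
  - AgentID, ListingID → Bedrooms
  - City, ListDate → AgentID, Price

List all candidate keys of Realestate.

{AgentID, ListingID}, {City, ListingID}

{ListingID} never appears on the right of any FD, so every key must include it.
{AgentID, ListingID}⁺ = {AgentID, Bedrooms, City, ListDate, ListingID, Price}, which is every attribute, so {AgentID, ListingID} is a candidate key.
{City, ListingID}⁺ = {AgentID, Bedrooms, City, ListDate, ListingID, Price}, which is every attribute, so {City, ListingID} is a candidate key.
Any other superkey properly contains one of these, so there are no further candidate keys.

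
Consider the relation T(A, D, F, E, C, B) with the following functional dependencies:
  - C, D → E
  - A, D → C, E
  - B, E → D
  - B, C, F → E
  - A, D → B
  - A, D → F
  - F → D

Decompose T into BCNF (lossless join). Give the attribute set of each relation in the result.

Candidate keys of the original relation: {A, B, E}, {A, D}, {A, F}.
Within {A, B, C, D, E, F}: {C, D}⁺ ∩ {A, B, C, D, E, F} = {C, D, E}, not the whole set, so C, D → E violates BCNF; decompose into {C, D, E} and {A, B, C, D, F}.
{C, D, E}: every determinant is a superkey — BCNF.
Within {A, B, C, D, F}: {B, C, F}⁺ ∩ {A, B, C, D, F} = {B, C, D, F}, not the whole set, so B, C, F → D violates BCNF; decompose into {B, C, D, F} and {A, B, C, F}.
Within {B, C, D, F}: {F}⁺ ∩ {B, C, D, F} = {D, F}, not the whole set, so F → D violates BCNF; decompose into {D, F} and {B, C, F}.
{D, F}: every determinant is a superkey — BCNF.
{B, C, F}: every determinant is a superkey — BCNF.
{A, B, C, F}: every determinant is a superkey — BCNF.

{A, B, C, F}; {C, D, E}; {D, F}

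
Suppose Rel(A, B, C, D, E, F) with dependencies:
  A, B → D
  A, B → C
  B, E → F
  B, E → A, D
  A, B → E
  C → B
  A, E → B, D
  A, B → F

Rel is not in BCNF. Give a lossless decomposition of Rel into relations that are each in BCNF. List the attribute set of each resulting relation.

Candidate keys of the original relation: {A, B}, {A, C}, {A, E}, {B, E}, {C, E}.
{A, B, C, D, E, F}: {C} determines {B, C} here but is not a superkey — split on C → B, giving {B, C} and {A, C, D, E, F}.
{B, C} is in BCNF.
{A, C, D, E, F} is in BCNF.

{A, C, D, E, F}; {B, C}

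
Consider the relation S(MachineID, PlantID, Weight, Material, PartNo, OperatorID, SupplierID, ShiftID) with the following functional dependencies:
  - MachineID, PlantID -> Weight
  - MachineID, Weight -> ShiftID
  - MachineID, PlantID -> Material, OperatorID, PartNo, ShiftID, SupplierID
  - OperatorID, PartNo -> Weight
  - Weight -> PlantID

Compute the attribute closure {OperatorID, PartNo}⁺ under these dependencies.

Start with {OperatorID, PartNo}.
OperatorID, PartNo -> Weight applies; add {Weight} → now {OperatorID, PartNo, Weight}.
Weight -> PlantID applies; add {PlantID} → now {OperatorID, PartNo, PlantID, Weight}.
No further FD applies.

{OperatorID, PartNo, PlantID, Weight}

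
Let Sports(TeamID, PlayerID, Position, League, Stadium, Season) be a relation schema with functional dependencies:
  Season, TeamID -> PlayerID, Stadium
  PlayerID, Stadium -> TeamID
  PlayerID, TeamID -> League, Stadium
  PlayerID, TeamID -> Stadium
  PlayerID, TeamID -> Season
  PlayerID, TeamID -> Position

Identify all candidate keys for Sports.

{PlayerID, Stadium}⁺ = {League, PlayerID, Position, Season, Stadium, TeamID}, which is every attribute, so {PlayerID, Stadium} is a candidate key.
{PlayerID, TeamID}⁺ = {League, PlayerID, Position, Season, Stadium, TeamID}, which is every attribute, so {PlayerID, TeamID} is a candidate key.
{Season, TeamID}⁺ = {League, PlayerID, Position, Season, Stadium, TeamID}, which is every attribute, so {Season, TeamID} is a candidate key.
Any other superkey properly contains one of these, so there are no further candidate keys.

{PlayerID, Stadium}, {PlayerID, TeamID}, {Season, TeamID}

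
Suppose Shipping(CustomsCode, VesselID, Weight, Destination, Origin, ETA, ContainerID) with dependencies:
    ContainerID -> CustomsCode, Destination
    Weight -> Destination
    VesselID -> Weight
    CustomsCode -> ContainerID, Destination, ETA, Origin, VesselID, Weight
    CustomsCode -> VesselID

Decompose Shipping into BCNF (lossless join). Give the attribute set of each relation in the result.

{ContainerID, CustomsCode, ETA, Origin, VesselID}; {Destination, Weight}; {VesselID, Weight}

Candidate keys of the original relation: {ContainerID}, {CustomsCode}.
In {ContainerID, CustomsCode, Destination, ETA, Origin, VesselID, Weight}, {Weight} is not a superkey ({Weight}⁺ restricted to this set is {Destination, Weight}), so split on Weight -> Destination into {Destination, Weight} and {ContainerID, CustomsCode, ETA, Origin, VesselID, Weight}.
{Destination, Weight} has no BCNF violation.
In {ContainerID, CustomsCode, ETA, Origin, VesselID, Weight}, {VesselID} is not a superkey ({VesselID}⁺ restricted to this set is {VesselID, Weight}), so split on VesselID -> Weight into {VesselID, Weight} and {ContainerID, CustomsCode, ETA, Origin, VesselID}.
{VesselID, Weight} has no BCNF violation.
{ContainerID, CustomsCode, ETA, Origin, VesselID} has no BCNF violation.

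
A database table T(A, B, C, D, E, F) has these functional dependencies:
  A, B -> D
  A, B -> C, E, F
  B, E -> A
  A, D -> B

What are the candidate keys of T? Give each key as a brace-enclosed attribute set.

{A, B}, {A, D}, {B, E}

{A, B}⁺ = {A, B, C, D, E, F}, which is every attribute, so {A, B} is a candidate key.
{A, D}⁺ = {A, B, C, D, E, F}, which is every attribute, so {A, D} is a candidate key.
{B, E}⁺ = {A, B, C, D, E, F}, which is every attribute, so {B, E} is a candidate key.
Any other superkey properly contains one of these, so there are no further candidate keys.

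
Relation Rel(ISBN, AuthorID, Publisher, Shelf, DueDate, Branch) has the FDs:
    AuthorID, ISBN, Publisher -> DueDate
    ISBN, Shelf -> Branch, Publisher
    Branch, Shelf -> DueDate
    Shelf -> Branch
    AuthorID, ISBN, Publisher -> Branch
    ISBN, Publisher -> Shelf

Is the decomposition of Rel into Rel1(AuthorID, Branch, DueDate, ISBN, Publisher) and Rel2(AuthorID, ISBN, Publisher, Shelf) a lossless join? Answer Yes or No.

Yes

Rel1 ∩ Rel2 = {AuthorID, ISBN, Publisher}; its closure under F is {AuthorID, Branch, DueDate, ISBN, Publisher, Shelf}.
Rel1 is contained in that closure, so Rel1 ∩ Rel2 -> Rel1 holds and the join is lossless.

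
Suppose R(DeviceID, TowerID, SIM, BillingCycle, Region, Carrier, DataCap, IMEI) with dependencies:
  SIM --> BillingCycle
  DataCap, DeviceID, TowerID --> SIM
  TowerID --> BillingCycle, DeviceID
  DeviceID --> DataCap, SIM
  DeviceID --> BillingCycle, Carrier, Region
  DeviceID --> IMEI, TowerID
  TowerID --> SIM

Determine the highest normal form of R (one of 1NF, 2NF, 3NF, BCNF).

2NF

Candidate keys: {DeviceID}, {TowerID}. Prime attributes: {DeviceID, TowerID}.
For SIM --> BillingCycle we have {SIM}⁺ = {BillingCycle, SIM}; {SIM} is not a superkey, so BCNF fails.
SIM --> BillingCycle determines the non-prime attribute {BillingCycle} from a non-superkey — 3NF is violated.
With only single-attribute keys there can be no partial dependency, so 2NF holds.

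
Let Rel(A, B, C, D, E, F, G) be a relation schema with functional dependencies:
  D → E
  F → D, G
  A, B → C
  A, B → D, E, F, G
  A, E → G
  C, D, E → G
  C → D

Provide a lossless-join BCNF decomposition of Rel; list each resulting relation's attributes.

Candidate key of the original relation: {A, B}.
In {A, B, C, D, E, F, G}, {D} is not a superkey ({D}⁺ restricted to this set is {D, E}), so split on D → E into {D, E} and {A, B, C, D, F, G}.
{D, E} is in BCNF.
In {A, B, C, D, F, G}, {F} is not a superkey ({F}⁺ restricted to this set is {D, F, G}), so split on F → D, G into {D, F, G} and {A, B, C, F}.
{D, F, G} is in BCNF.
{A, B, C, F} is in BCNF.

{A, B, C, F}; {D, E}; {D, F, G}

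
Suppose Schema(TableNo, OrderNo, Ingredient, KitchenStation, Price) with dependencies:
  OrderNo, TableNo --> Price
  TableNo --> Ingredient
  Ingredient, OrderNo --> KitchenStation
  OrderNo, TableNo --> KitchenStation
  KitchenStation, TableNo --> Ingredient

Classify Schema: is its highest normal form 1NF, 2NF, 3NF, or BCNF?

1NF

Candidate key: {OrderNo, TableNo}. Prime attributes: {OrderNo, TableNo}.
For TableNo --> Ingredient we have {TableNo}⁺ = {Ingredient, TableNo}; {TableNo} is not a superkey, so BCNF fails.
Because {Ingredient} is non-prime and the left side of TableNo --> Ingredient is not a superkey, the relation is not in 3NF.
The proper key subset {TableNo} of {OrderNo, TableNo} determines non-prime {Ingredient}, so the relation is not even in 2NF.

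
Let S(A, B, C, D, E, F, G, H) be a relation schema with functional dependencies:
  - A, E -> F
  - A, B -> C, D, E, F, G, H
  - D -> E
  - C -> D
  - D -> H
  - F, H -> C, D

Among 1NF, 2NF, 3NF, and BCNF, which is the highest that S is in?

2NF

Candidate key: {A, B}. Prime attributes: {A, B}.
A, E -> F breaks BCNF: {A, E}⁺ = {A, E, F}, so {A, E} is not a superkey.
A, E -> F has non-prime {F} on the right and a non-superkey on the left, so 3NF fails.
No non-prime attribute depends on a proper subset of any candidate key, so 2NF holds.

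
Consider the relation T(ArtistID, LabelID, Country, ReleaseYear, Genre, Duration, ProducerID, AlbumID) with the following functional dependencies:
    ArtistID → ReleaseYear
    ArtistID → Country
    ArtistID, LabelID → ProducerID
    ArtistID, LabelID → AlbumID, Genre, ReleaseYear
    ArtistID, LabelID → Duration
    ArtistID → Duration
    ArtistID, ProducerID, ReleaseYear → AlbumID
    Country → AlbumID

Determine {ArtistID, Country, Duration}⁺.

Start with {ArtistID, Country, Duration}.
ArtistID → ReleaseYear applies; add {ReleaseYear} → now {ArtistID, Country, Duration, ReleaseYear}.
Country → AlbumID applies; add {AlbumID} → now {AlbumID, ArtistID, Country, Duration, ReleaseYear}.
No further FD applies.

{AlbumID, ArtistID, Country, Duration, ReleaseYear}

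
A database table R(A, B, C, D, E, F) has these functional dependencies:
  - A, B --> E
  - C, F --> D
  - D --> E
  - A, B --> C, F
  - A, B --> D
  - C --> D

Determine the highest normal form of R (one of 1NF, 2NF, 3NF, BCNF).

Candidate key: {A, B}. Prime attributes: {A, B}.
For C, F --> D we have {C, F}⁺ = {C, D, E, F}; {C, F} is not a superkey, so BCNF fails.
C, F --> D has non-prime {D} on the right and a non-superkey on the left, so 3NF fails.
No proper subset of a key has a non-prime attribute in its closure, so there is no partial dependency; 2NF holds.

2NF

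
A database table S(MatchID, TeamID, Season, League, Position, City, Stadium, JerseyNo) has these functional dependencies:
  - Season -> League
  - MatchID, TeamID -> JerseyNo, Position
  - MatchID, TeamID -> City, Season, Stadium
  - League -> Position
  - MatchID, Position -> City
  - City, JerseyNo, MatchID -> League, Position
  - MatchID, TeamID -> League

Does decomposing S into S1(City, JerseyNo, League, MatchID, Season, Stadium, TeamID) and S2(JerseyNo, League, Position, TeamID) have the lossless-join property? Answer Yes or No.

The shared attributes are {JerseyNo, League, TeamID} and {JerseyNo, League, TeamID}⁺ = {JerseyNo, League, Position, TeamID}.
Since S2 ⊆ {JerseyNo, League, Position, TeamID}, the intersection is a superkey of S2; the decomposition is lossless.

Yes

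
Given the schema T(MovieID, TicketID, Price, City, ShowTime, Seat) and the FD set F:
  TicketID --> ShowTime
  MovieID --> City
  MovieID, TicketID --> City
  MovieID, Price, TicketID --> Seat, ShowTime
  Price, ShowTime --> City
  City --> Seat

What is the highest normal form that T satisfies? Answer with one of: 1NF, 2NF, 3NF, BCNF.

Candidate key: {MovieID, Price, TicketID}. Prime attributes: {MovieID, Price, TicketID}.
TicketID --> ShowTime: {TicketID}⁺ = {ShowTime, TicketID}, which is not all of the attributes, so the left side is not a superkey — BCNF is violated.
TicketID --> ShowTime has non-prime {ShowTime} on the right and a non-superkey on the left, so 3NF fails.
The proper key subset {MovieID} of {MovieID, Price, TicketID} determines non-prime {City, Seat}, so the relation is not even in 2NF.

1NF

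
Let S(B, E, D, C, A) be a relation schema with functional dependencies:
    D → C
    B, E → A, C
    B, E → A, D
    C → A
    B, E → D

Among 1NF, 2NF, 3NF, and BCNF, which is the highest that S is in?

2NF

Candidate key: {B, E}. Prime attributes: {B, E}.
D → C: {D}⁺ = {A, C, D}, which is not all of the attributes, so the left side is not a superkey — BCNF is violated.
D → C has non-prime {C} on the right and a non-superkey on the left, so 3NF fails.
Checking every proper subset of each key, none determines a non-prime attribute — 2NF is satisfied.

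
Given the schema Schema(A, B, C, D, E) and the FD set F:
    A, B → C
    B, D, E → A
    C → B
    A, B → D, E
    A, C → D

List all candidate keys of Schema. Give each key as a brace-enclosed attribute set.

{A, B}, {A, C}, {B, D, E}, {C, D, E}

{A, B}⁺ = {A, B, C, D, E}, which is every attribute, so {A, B} is a candidate key.
{A, C}⁺ = {A, B, C, D, E}, which is every attribute, so {A, C} is a candidate key.
{B, D, E}⁺ = {A, B, C, D, E}, which is every attribute, so {B, D, E} is a candidate key.
{C, D, E}⁺ = {A, B, C, D, E}, which is every attribute, so {C, D, E} is a candidate key.
No proper subset of any of these is a key, and no other minimal superkey exists.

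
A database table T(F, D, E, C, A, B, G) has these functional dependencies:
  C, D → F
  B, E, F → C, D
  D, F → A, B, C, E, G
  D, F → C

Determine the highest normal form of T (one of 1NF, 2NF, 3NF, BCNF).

Candidate keys: {B, E, F}, {C, D}, {D, F}. Prime attributes: {B, C, D, E, F}.
Every FD has a superkey on the left, so the relation is in BCNF.

BCNF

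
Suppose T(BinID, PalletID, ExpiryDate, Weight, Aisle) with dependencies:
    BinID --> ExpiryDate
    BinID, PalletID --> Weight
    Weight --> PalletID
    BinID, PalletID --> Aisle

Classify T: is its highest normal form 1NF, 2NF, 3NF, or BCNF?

Candidate keys: {BinID, PalletID}, {BinID, Weight}. Prime attributes: {BinID, PalletID, Weight}.
BinID --> ExpiryDate breaks BCNF: {BinID}⁺ = {BinID, ExpiryDate}, so {BinID} is not a superkey.
BinID --> ExpiryDate determines the non-prime attribute {ExpiryDate} from a non-superkey — 3NF is violated.
Since {BinID} ⊂ {BinID, PalletID} and {BinID}⁺ ⊇ {ExpiryDate} with {ExpiryDate} non-prime, there is a partial dependency; 2NF fails.

1NF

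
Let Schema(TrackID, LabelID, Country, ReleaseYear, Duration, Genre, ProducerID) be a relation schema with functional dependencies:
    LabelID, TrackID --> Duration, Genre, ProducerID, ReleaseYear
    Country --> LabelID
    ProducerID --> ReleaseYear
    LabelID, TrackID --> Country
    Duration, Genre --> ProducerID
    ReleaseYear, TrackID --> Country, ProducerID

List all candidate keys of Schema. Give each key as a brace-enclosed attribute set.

{Country, TrackID}, {Duration, Genre, TrackID}, {LabelID, TrackID}, {ProducerID, TrackID}, {ReleaseYear, TrackID}

No FD produces {TrackID}, so it must be in every candidate key.
Closure of {Country, TrackID} is {Country, Duration, Genre, LabelID, ProducerID, ReleaseYear, TrackID}, the whole schema; {Country, TrackID} is a candidate key.
Closure of {LabelID, TrackID} is {Country, Duration, Genre, LabelID, ProducerID, ReleaseYear, TrackID}, the whole schema; {LabelID, TrackID} is a candidate key.
Closure of {ProducerID, TrackID} is {Country, Duration, Genre, LabelID, ProducerID, ReleaseYear, TrackID}, the whole schema; {ProducerID, TrackID} is a candidate key.
Closure of {ReleaseYear, TrackID} is {Country, Duration, Genre, LabelID, ProducerID, ReleaseYear, TrackID}, the whole schema; {ReleaseYear, TrackID} is a candidate key.
Closure of {Duration, Genre, TrackID} is {Country, Duration, Genre, LabelID, ProducerID, ReleaseYear, TrackID}, the whole schema; {Duration, Genre, TrackID} is a candidate key.
Any other superkey properly contains one of these, so there are no further candidate keys.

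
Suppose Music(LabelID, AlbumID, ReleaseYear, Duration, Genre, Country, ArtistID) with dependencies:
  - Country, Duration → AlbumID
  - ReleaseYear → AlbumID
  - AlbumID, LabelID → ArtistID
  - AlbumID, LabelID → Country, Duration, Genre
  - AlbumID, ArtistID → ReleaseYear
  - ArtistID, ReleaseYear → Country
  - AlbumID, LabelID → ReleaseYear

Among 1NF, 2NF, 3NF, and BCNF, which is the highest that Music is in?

3NF

Candidate keys: {AlbumID, LabelID}, {Country, Duration, LabelID}, {LabelID, ReleaseYear}. Prime attributes: {AlbumID, Country, Duration, LabelID, ReleaseYear}.
Country, Duration → AlbumID: {Country, Duration}⁺ = {AlbumID, Country, Duration}, which is not all of the attributes, so the left side is not a superkey — BCNF is violated.
But every attribute on its right side ({AlbumID}) is prime, and the same holds for every other non-superkey FD, so 3NF still holds.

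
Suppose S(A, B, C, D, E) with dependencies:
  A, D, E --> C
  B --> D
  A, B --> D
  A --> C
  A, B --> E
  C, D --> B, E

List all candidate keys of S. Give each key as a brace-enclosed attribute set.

{A} never appears on the right of any FD, so every key must include it.
Closure of {A, B} is {A, B, C, D, E}, the whole schema; {A, B} is a candidate key.
Closure of {A, D} is {A, B, C, D, E}, the whole schema; {A, D} is a candidate key.
These are minimal and exhaustive — every other superkey contains one of them.

{A, B}, {A, D}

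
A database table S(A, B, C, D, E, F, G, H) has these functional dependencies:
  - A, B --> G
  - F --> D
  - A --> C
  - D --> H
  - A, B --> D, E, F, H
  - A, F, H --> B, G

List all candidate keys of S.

{A, B}, {A, F}

Attributes never on any right-hand side: {A} — every candidate key must contain it.
Closure of {A, B} is {A, B, C, D, E, F, G, H}, the whole schema; {A, B} is a candidate key.
Closure of {A, F} is {A, B, C, D, E, F, G, H}, the whole schema; {A, F} is a candidate key.
These are minimal and exhaustive — every other superkey contains one of them.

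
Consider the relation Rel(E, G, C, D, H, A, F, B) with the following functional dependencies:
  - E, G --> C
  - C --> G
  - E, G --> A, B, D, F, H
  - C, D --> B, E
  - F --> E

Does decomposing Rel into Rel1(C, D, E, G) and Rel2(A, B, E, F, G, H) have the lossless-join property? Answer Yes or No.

Rel1 ∩ Rel2 = {E, G}; its closure under F is {A, B, C, D, E, F, G, H}.
This includes all of Rel1, so the common attributes are a superkey of Rel1 — the join is lossless.

Yes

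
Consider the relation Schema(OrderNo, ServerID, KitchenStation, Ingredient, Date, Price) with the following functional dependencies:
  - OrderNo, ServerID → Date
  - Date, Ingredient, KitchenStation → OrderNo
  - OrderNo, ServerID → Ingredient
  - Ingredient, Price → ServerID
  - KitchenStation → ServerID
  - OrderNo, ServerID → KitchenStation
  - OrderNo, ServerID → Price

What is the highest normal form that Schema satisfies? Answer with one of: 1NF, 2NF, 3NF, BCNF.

3NF

Candidate keys: {Date, Ingredient, KitchenStation}, {Ingredient, OrderNo, Price}, {KitchenStation, OrderNo}, {OrderNo, ServerID}. Prime attributes: {Date, Ingredient, KitchenStation, OrderNo, Price, ServerID}.
For Ingredient, Price → ServerID we have {Ingredient, Price}⁺ = {Ingredient, Price, ServerID}; {Ingredient, Price} is not a superkey, so BCNF fails.
Since {ServerID} ⊆ prime attributes and every other non-superkey FD also has a prime right side, the schema is in 3NF.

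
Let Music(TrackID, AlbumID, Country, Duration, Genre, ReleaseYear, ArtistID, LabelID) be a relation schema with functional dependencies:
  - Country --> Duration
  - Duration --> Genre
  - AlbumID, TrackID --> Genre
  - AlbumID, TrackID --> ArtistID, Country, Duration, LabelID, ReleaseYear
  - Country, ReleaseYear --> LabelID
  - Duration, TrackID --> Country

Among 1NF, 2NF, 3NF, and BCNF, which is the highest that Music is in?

2NF

Candidate key: {AlbumID, TrackID}. Prime attributes: {AlbumID, TrackID}.
Country --> Duration breaks BCNF: {Country}⁺ = {Country, Duration, Genre}, so {Country} is not a superkey.
Because {Duration} is non-prime and the left side of Country --> Duration is not a superkey, the relation is not in 3NF.
No proper subset of a key has a non-prime attribute in its closure, so there is no partial dependency; 2NF holds.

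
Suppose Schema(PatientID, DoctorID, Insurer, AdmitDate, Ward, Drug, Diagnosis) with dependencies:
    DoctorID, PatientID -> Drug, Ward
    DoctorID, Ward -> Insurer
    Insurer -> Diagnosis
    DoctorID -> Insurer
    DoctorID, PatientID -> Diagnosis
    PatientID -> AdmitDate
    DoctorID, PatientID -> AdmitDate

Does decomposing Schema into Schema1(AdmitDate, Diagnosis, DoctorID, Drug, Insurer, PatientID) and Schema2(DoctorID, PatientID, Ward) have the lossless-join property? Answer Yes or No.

The shared attributes are {DoctorID, PatientID} and {DoctorID, PatientID}⁺ = {AdmitDate, Diagnosis, DoctorID, Drug, Insurer, PatientID, Ward}.
Since Schema1 ⊆ {AdmitDate, Diagnosis, DoctorID, Drug, Insurer, PatientID, Ward}, the intersection is a superkey of Schema1; the decomposition is lossless.

Yes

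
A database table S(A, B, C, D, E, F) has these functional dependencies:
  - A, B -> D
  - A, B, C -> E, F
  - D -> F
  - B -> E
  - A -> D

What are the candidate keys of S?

No FD produces {A, B, C}, so they must be in every candidate key.
{A, B, C}⁺ = {A, B, C, D, E, F}, which is every attribute, so {A, B, C} is a candidate key.
No other minimal set has full closure, so this is the only candidate key.

{A, B, C}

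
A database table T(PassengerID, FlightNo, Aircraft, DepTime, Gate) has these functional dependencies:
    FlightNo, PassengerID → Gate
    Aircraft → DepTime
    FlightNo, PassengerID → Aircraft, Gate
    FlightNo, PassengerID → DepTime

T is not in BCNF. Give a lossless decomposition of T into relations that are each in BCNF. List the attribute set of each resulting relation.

Candidate key of the original relation: {FlightNo, PassengerID}.
In {Aircraft, DepTime, FlightNo, Gate, PassengerID}, {Aircraft} is not a superkey ({Aircraft}⁺ restricted to this set is {Aircraft, DepTime}), so split on Aircraft → DepTime into {Aircraft, DepTime} and {Aircraft, FlightNo, Gate, PassengerID}.
{Aircraft, DepTime} is in BCNF.
{Aircraft, FlightNo, Gate, PassengerID} is in BCNF.

{Aircraft, DepTime}; {Aircraft, FlightNo, Gate, PassengerID}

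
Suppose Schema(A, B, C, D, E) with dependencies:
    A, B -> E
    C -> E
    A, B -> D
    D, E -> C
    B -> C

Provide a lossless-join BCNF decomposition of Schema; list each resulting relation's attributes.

{A, B, D}; {B, C}; {C, E}

Candidate key of the original relation: {A, B}.
Within {A, B, C, D, E}: {C}⁺ ∩ {A, B, C, D, E} = {C, E}, not the whole set, so C -> E violates BCNF; decompose into {C, E} and {A, B, C, D}.
{C, E} is in BCNF.
Within {A, B, C, D}: {B}⁺ ∩ {A, B, C, D} = {B, C}, not the whole set, so B -> C violates BCNF; decompose into {B, C} and {A, B, D}.
{B, C} is in BCNF.
{A, B, D} is in BCNF.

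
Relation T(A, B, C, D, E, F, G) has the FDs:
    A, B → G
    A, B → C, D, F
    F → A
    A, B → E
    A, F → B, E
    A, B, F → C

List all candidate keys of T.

{A, B}, {F}

{F}⁺ = {A, B, C, D, E, F, G}, which is every attribute, so {F} is a candidate key.
{A, B}⁺ = {A, B, C, D, E, F, G}, which is every attribute, so {A, B} is a candidate key.
Any other superkey properly contains one of these, so there are no further candidate keys.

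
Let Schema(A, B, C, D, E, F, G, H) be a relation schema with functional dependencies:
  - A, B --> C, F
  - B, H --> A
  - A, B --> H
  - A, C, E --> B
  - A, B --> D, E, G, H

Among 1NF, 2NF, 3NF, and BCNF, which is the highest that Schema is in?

BCNF

Candidate keys: {A, B}, {A, C, E}, {B, H}. Prime attributes: {A, B, C, E, H}.
Every FD has a superkey on the left, so the relation is in BCNF.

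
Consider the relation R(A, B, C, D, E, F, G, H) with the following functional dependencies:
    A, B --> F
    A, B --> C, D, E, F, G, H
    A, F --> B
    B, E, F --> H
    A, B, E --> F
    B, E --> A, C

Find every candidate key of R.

{A, B}, {A, F}, {B, E}

{A, B} is a candidate key since {A, B}⁺ = {A, B, C, D, E, F, G, H} covers every attribute.
{A, F} is a candidate key since {A, F}⁺ = {A, B, C, D, E, F, G, H} covers every attribute.
{B, E} is a candidate key since {B, E}⁺ = {A, B, C, D, E, F, G, H} covers every attribute.
These are minimal and exhaustive — every other superkey contains one of them.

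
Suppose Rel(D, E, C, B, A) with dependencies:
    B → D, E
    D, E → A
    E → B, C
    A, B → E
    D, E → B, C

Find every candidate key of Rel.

{B}, {E}

{B} is a candidate key since {B}⁺ = {A, B, C, D, E} covers every attribute.
{E} is a candidate key since {E}⁺ = {A, B, C, D, E} covers every attribute.
Any other superkey properly contains one of these, so there are no further candidate keys.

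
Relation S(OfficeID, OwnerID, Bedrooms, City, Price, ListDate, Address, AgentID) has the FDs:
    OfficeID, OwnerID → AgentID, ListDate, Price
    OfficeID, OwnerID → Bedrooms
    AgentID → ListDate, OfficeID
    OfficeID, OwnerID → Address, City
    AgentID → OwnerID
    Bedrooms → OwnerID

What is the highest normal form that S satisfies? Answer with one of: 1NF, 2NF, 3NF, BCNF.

Candidate keys: {AgentID}, {Bedrooms, OfficeID}, {OfficeID, OwnerID}. Prime attributes: {AgentID, Bedrooms, OfficeID, OwnerID}.
For Bedrooms → OwnerID we have {Bedrooms}⁺ = {Bedrooms, OwnerID}; {Bedrooms} is not a superkey, so BCNF fails.
Since {OwnerID} ⊆ prime attributes and every other non-superkey FD also has a prime right side, the schema is in 3NF.

3NF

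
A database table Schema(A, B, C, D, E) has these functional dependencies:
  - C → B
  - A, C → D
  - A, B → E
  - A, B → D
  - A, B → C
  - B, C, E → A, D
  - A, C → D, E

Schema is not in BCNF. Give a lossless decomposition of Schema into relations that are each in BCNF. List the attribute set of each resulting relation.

{A, C, D, E}; {B, C}

Candidate keys of the original relation: {A, B}, {A, C}, {C, E}.
In {A, B, C, D, E}, {C} is not a superkey ({C}⁺ restricted to this set is {B, C}), so split on C → B into {B, C} and {A, C, D, E}.
{B, C} has no BCNF violation.
{A, C, D, E} has no BCNF violation.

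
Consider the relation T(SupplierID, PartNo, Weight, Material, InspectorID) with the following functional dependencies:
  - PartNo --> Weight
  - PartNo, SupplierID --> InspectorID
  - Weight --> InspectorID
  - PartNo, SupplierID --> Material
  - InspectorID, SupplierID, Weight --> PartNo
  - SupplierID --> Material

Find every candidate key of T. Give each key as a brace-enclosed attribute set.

{SupplierID} never appears on the right of any FD, so every key must include it.
{PartNo, SupplierID} is a candidate key since {PartNo, SupplierID}⁺ = {InspectorID, Material, PartNo, SupplierID, Weight} covers every attribute.
{SupplierID, Weight} is a candidate key since {SupplierID, Weight}⁺ = {InspectorID, Material, PartNo, SupplierID, Weight} covers every attribute.
No proper subset of any of these is a key, and no other minimal superkey exists.

{PartNo, SupplierID}, {SupplierID, Weight}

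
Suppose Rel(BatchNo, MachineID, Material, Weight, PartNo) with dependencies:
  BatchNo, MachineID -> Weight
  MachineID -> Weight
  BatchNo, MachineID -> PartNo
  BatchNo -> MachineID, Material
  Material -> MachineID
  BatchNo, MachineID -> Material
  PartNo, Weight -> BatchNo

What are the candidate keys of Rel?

{BatchNo}⁺ = {BatchNo, MachineID, Material, PartNo, Weight} — all of the relation — so {BatchNo} is a candidate key.
{MachineID, PartNo}⁺ = {BatchNo, MachineID, Material, PartNo, Weight} — all of the relation — so {MachineID, PartNo} is a candidate key.
{Material, PartNo}⁺ = {BatchNo, MachineID, Material, PartNo, Weight} — all of the relation — so {Material, PartNo} is a candidate key.
{PartNo, Weight}⁺ = {BatchNo, MachineID, Material, PartNo, Weight} — all of the relation — so {PartNo, Weight} is a candidate key.
Any other superkey properly contains one of these, so there are no further candidate keys.

{BatchNo}, {MachineID, PartNo}, {Material, PartNo}, {PartNo, Weight}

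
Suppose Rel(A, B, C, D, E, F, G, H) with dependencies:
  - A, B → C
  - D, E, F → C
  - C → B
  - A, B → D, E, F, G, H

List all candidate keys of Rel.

Attributes never on any right-hand side: {A} — every candidate key must contain it.
{A, B}⁺ = {A, B, C, D, E, F, G, H}, which is every attribute, so {A, B} is a candidate key.
{A, C}⁺ = {A, B, C, D, E, F, G, H}, which is every attribute, so {A, C} is a candidate key.
{A, D, E, F}⁺ = {A, B, C, D, E, F, G, H}, which is every attribute, so {A, D, E, F} is a candidate key.
These are minimal and exhaustive — every other superkey contains one of them.

{A, B}, {A, C}, {A, D, E, F}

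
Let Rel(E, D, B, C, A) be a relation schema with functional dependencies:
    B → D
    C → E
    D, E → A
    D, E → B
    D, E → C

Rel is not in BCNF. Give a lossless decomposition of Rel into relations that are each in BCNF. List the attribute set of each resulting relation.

Candidate keys of the original relation: {B, C}, {B, E}, {C, D}, {D, E}.
{A, B, C, D, E}: {B} determines {B, D} here but is not a superkey — split on B → D, giving {B, D} and {A, B, C, E}.
{B, D}: every determinant is a superkey — BCNF.
{A, B, C, E}: {C} determines {C, E} here but is not a superkey — split on C → E, giving {C, E} and {A, B, C}.
{C, E}: every determinant is a superkey — BCNF.
{A, B, C}: every determinant is a superkey — BCNF.

{A, B, C}; {B, D}; {C, E}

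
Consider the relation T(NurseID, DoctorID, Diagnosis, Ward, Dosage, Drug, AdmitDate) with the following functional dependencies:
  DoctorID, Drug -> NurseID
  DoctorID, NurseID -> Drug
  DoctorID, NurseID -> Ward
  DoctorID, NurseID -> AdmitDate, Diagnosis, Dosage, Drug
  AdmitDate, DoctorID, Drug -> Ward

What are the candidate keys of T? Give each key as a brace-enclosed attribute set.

Attributes never on any right-hand side: {DoctorID} — every candidate key must contain it.
Closure of {DoctorID, Drug} is {AdmitDate, Diagnosis, DoctorID, Dosage, Drug, NurseID, Ward}, the whole schema; {DoctorID, Drug} is a candidate key.
Closure of {DoctorID, NurseID} is {AdmitDate, Diagnosis, DoctorID, Dosage, Drug, NurseID, Ward}, the whole schema; {DoctorID, NurseID} is a candidate key.
Any other superkey properly contains one of these, so there are no further candidate keys.

{DoctorID, Drug}, {DoctorID, NurseID}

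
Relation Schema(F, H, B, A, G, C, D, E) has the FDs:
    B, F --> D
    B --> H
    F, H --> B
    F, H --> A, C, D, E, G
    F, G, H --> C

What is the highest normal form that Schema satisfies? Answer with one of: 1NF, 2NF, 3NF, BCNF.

3NF

Candidate keys: {B, F}, {F, H}. Prime attributes: {B, F, H}.
B --> H: {B}⁺ = {B, H}, which is not all of the attributes, so the left side is not a superkey — BCNF is violated.
But every attribute on its right side ({H}) is prime, and the same holds for every other non-superkey FD, so 3NF still holds.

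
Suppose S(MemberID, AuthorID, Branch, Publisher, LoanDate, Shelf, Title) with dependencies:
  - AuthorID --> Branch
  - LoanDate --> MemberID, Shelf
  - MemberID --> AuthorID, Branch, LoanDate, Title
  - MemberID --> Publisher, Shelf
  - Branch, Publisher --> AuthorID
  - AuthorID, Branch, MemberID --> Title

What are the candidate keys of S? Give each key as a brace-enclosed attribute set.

Closure of {LoanDate} is {AuthorID, Branch, LoanDate, MemberID, Publisher, Shelf, Title}, the whole schema; {LoanDate} is a candidate key.
Closure of {MemberID} is {AuthorID, Branch, LoanDate, MemberID, Publisher, Shelf, Title}, the whole schema; {MemberID} is a candidate key.
No proper subset of any of these is a key, and no other minimal superkey exists.

{LoanDate}, {MemberID}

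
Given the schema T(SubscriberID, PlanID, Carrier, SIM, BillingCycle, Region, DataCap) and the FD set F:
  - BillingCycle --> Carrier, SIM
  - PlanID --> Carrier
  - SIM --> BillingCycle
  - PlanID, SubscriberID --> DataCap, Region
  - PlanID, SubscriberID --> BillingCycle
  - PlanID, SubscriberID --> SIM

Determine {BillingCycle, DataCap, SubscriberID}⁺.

{BillingCycle, Carrier, DataCap, SIM, SubscriberID}

Start with {BillingCycle, DataCap, SubscriberID}.
BillingCycle --> Carrier, SIM applies; add {Carrier, SIM} → now {BillingCycle, Carrier, DataCap, SIM, SubscriberID}.
No further FD applies.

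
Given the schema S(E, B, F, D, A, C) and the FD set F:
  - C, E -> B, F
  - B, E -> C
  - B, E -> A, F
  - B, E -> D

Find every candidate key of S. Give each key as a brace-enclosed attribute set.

Attributes never on any right-hand side: {E} — every candidate key must contain it.
{B, E}⁺ = {A, B, C, D, E, F} — all of the relation — so {B, E} is a candidate key.
{C, E}⁺ = {A, B, C, D, E, F} — all of the relation — so {C, E} is a candidate key.
No proper subset of any of these is a key, and no other minimal superkey exists.

{B, E}, {C, E}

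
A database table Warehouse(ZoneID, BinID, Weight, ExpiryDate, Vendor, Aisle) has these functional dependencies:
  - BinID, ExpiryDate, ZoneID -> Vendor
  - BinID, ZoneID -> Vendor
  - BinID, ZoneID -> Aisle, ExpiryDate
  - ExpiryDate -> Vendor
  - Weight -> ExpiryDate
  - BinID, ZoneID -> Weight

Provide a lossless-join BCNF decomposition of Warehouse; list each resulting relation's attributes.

Candidate key of the original relation: {BinID, ZoneID}.
{Aisle, BinID, ExpiryDate, Vendor, Weight, ZoneID}: {ExpiryDate} determines {ExpiryDate, Vendor} here but is not a superkey — split on ExpiryDate -> Vendor, giving {ExpiryDate, Vendor} and {Aisle, BinID, ExpiryDate, Weight, ZoneID}.
{ExpiryDate, Vendor}: every determinant is a superkey — BCNF.
{Aisle, BinID, ExpiryDate, Weight, ZoneID}: {Weight} determines {ExpiryDate, Weight} here but is not a superkey — split on Weight -> ExpiryDate, giving {ExpiryDate, Weight} and {Aisle, BinID, Weight, ZoneID}.
{ExpiryDate, Weight}: every determinant is a superkey — BCNF.
{Aisle, BinID, Weight, ZoneID}: every determinant is a superkey — BCNF.

{Aisle, BinID, Weight, ZoneID}; {ExpiryDate, Vendor}; {ExpiryDate, Weight}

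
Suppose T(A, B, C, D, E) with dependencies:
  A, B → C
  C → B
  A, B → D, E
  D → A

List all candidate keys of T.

Closure of {A, B} is {A, B, C, D, E}, the whole schema; {A, B} is a candidate key.
Closure of {A, C} is {A, B, C, D, E}, the whole schema; {A, C} is a candidate key.
Closure of {B, D} is {A, B, C, D, E}, the whole schema; {B, D} is a candidate key.
Closure of {C, D} is {A, B, C, D, E}, the whole schema; {C, D} is a candidate key.
Any other superkey properly contains one of these, so there are no further candidate keys.

{A, B}, {A, C}, {B, D}, {C, D}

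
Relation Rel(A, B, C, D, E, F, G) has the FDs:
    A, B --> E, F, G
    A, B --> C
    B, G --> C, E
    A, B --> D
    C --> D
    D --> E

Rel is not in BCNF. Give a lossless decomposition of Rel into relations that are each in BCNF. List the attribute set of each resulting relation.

{A, B, F, G}; {B, C, G}; {C, D}; {D, E}

Candidate key of the original relation: {A, B}.
Within {A, B, C, D, E, F, G}: {B, G}⁺ ∩ {A, B, C, D, E, F, G} = {B, C, D, E, G}, not the whole set, so B, G --> C, D, E violates BCNF; decompose into {B, C, D, E, G} and {A, B, F, G}.
Within {B, C, D, E, G}: {C}⁺ ∩ {B, C, D, E, G} = {C, D, E}, not the whole set, so C --> D, E violates BCNF; decompose into {C, D, E} and {B, C, G}.
Within {C, D, E}: {D}⁺ ∩ {C, D, E} = {D, E}, not the whole set, so D --> E violates BCNF; decompose into {D, E} and {C, D}.
{D, E} has no BCNF violation.
{C, D} has no BCNF violation.
{B, C, G} has no BCNF violation.
{A, B, F, G} has no BCNF violation.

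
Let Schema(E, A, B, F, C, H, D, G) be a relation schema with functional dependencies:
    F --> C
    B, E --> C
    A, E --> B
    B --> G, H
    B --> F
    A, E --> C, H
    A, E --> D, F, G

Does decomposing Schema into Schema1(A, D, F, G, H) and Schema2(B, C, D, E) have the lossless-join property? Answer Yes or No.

No

Common attributes: {D}; their closure is {D}.
The closure covers neither Schema1 nor Schema2 entirely; the join is not lossless.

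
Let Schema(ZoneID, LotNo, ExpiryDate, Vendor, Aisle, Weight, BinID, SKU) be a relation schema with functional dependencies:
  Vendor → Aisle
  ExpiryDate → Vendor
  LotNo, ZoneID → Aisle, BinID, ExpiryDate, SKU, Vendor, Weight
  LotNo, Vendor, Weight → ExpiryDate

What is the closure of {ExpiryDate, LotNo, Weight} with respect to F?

Start with {ExpiryDate, LotNo, Weight}.
ExpiryDate → Vendor applies; add {Vendor} → now {ExpiryDate, LotNo, Vendor, Weight}.
Vendor → Aisle applies; add {Aisle} → now {Aisle, ExpiryDate, LotNo, Vendor, Weight}.
No further FD applies.

{Aisle, ExpiryDate, LotNo, Vendor, Weight}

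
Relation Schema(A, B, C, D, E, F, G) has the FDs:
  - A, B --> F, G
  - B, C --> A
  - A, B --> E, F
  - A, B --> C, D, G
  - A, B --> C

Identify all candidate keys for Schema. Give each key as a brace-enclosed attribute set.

{A, B}, {B, C}

{B} never appears on the right of any FD, so every key must include it.
{A, B}⁺ = {A, B, C, D, E, F, G} — all of the relation — so {A, B} is a candidate key.
{B, C}⁺ = {A, B, C, D, E, F, G} — all of the relation — so {B, C} is a candidate key.
These are minimal and exhaustive — every other superkey contains one of them.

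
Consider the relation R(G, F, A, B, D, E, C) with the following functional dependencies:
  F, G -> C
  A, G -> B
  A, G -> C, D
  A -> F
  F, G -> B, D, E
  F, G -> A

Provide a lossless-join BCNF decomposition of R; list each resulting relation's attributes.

{A, B, C, D, E, G}; {A, F}

Candidate keys of the original relation: {A, G}, {F, G}.
In {A, B, C, D, E, F, G}, {A} is not a superkey ({A}⁺ restricted to this set is {A, F}), so split on A -> F into {A, F} and {A, B, C, D, E, G}.
{A, F} is in BCNF.
{A, B, C, D, E, G} is in BCNF.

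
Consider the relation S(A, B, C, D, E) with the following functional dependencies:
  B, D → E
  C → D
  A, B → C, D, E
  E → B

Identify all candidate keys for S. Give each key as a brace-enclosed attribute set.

Attributes never on any right-hand side: {A} — every candidate key must contain it.
{A, B} is a candidate key since {A, B}⁺ = {A, B, C, D, E} covers every attribute.
{A, E} is a candidate key since {A, E}⁺ = {A, B, C, D, E} covers every attribute.
These are minimal and exhaustive — every other superkey contains one of them.

{A, B}, {A, E}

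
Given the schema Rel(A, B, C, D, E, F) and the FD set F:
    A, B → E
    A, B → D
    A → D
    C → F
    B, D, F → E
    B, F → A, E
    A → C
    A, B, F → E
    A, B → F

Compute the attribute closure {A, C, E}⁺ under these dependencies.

Start with {A, C, E}.
A → D applies; add {D} → now {A, C, D, E}.
C → F applies; add {F} → now {A, C, D, E, F}.
No further FD applies.

{A, C, D, E, F}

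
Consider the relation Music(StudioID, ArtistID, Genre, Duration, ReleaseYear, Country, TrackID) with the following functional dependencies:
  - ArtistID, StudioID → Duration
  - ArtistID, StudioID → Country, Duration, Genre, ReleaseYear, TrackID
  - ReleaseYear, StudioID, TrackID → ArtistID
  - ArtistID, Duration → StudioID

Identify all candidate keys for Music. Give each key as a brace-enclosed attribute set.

Closure of {ArtistID, Duration} is {ArtistID, Country, Duration, Genre, ReleaseYear, StudioID, TrackID}, the whole schema; {ArtistID, Duration} is a candidate key.
Closure of {ArtistID, StudioID} is {ArtistID, Country, Duration, Genre, ReleaseYear, StudioID, TrackID}, the whole schema; {ArtistID, StudioID} is a candidate key.
Closure of {ReleaseYear, StudioID, TrackID} is {ArtistID, Country, Duration, Genre, ReleaseYear, StudioID, TrackID}, the whole schema; {ReleaseYear, StudioID, TrackID} is a candidate key.
Any other superkey properly contains one of these, so there are no further candidate keys.

{ArtistID, Duration}, {ArtistID, StudioID}, {ReleaseYear, StudioID, TrackID}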